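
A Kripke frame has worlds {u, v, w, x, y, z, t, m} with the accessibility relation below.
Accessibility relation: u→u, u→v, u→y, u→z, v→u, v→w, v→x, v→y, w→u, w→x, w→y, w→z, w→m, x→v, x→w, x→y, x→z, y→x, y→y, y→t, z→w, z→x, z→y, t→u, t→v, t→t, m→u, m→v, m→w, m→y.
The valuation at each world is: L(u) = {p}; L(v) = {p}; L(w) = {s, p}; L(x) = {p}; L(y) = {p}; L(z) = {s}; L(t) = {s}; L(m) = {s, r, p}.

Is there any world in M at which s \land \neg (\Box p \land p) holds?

Let φ = s \land \neg (\Box p \land p). Evaluate φ at each world:
  u (successors {u, v, y, z}): φ is false.
  v (successors {u, w, x, y}): φ is false.
  w (successors {u, x, y, z, m}): φ is true.
  x (successors {v, w, y, z}): φ is false.
  y (successors {x, y, t}): φ is false.
  z (successors {w, x, y}): φ is true.
  t (successors {u, v, t}): φ is true.
  m (successors {u, v, w, y}): φ is false.
Detail at w (witness):
  At w: s is true, \neg (\Box p \land p) is true, so s \land \neg (\Box p \land p) is true.
    At w: \Box p \land p is false, so \neg (\Box p \land p) is true.
      At w: \Box p is false, p is true, so \Box p \land p is false.

Yes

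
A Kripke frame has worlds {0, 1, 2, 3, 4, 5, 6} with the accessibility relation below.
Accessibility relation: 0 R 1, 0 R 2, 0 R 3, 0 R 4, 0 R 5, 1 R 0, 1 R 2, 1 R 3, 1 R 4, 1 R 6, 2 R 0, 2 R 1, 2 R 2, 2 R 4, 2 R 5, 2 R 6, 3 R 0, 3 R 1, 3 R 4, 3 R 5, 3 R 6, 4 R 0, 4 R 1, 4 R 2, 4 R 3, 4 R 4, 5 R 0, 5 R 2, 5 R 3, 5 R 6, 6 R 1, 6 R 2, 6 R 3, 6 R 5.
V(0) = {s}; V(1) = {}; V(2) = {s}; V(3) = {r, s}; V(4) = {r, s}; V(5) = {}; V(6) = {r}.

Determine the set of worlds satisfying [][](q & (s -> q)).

none

Let φ = [][](q & (s -> q)). Evaluate φ at each world:
  0 (successors {1, 2, 3, 4, 5}): φ is false.
  1 (successors {0, 2, 3, 4, 6}): φ is false.
  2 (successors {0, 1, 2, 4, 5, 6}): φ is false.
  3 (successors {0, 1, 4, 5, 6}): φ is false.
  4 (successors {0, 1, 2, 3, 4}): φ is false.
  5 (successors {0, 2, 3, 6}): φ is false.
  6 (successors {1, 2, 3, 5}): φ is false.
For instance, at 0:
  At 0: [][](q & (s -> q)) requires [](q & (s -> q)) at every successor {1, 2, 3, 4, 5}.
    [](q & (s -> q)) fails at 1, so [][](q & (s -> q)) is false at 0.
      At 1: [](q & (s -> q)) requires q & (s -> q) at every successor {0, 2, 3, 4, 6}.
        q & (s -> q) fails at 0, so [](q & (s -> q)) is false at 1.
Satisfying worlds: none.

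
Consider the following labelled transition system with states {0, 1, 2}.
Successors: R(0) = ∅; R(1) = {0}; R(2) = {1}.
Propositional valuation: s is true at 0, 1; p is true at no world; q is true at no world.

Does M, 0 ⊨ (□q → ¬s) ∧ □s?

No

At 0: □q → ¬s is false, □s is true, so (□q → ¬s) ∧ □s is false.
  At 0: □q is true, ¬s is false, so □q → ¬s is false.
    At 0: no accessible worlds, so □q holds vacuously.
  At 0: no accessible worlds, so □s holds vacuously.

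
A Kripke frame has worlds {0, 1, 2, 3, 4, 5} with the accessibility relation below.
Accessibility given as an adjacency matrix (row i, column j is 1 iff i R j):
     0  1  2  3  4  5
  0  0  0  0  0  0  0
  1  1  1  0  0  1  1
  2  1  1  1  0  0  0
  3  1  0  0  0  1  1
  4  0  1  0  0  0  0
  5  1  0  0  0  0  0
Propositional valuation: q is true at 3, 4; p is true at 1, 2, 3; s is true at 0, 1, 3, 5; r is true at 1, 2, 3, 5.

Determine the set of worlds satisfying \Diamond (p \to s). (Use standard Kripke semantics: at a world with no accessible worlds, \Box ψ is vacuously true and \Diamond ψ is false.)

Let φ = \Diamond (p \to s). Evaluate φ at each world:
  0 (successors ∅): φ is false.
  1 (successors {0, 1, 4, 5}): φ is true.
  2 (successors {0, 1, 2}): φ is true.
  3 (successors {0, 4, 5}): φ is true.
  4 (successors {1}): φ is true.
  5 (successors {0}): φ is true.
For instance, at 1:
  At 1: \Diamond (p \to s) requires p \to s at some successor in {0, 1, 4, 5}.
    p \to s holds at 0, so \Diamond (p \to s) is true at 1.
Satisfying worlds: {1, 2, 3, 4, 5}

1, 2, 3, 4, 5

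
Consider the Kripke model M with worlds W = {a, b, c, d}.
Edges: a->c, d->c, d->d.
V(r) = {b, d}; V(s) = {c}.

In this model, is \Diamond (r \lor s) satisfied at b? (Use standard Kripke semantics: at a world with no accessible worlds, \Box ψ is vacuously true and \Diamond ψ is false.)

No

Recall that \Diamond ψ holds at a world iff ψ holds at some accessible world.
At b: no accessible worlds, so \Diamond (r \lor s) is false.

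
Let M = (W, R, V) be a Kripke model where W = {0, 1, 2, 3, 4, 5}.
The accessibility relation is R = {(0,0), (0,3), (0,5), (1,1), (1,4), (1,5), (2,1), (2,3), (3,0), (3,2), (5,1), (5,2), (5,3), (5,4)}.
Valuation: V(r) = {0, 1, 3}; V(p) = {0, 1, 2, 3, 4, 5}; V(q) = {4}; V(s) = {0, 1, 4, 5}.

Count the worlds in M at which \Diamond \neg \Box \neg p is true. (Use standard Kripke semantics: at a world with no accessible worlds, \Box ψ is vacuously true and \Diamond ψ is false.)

5

Let φ = \Diamond \neg \Box \neg p. Evaluate φ at each world:
  0 (successors {0, 3, 5}): φ is true.
  1 (successors {1, 4, 5}): φ is true.
  2 (successors {1, 3}): φ is true.
  3 (successors {0, 2}): φ is true.
  4 (successors ∅): φ is false.
  5 (successors {1, 2, 3, 4}): φ is true.
For instance, at 5:
  At 5: \Diamond \neg \Box \neg p requires \neg \Box \neg p at some successor in {1, 2, 3, 4}.
    \neg \Box \neg p holds at 1, so \Diamond \neg \Box \neg p is true at 5.
      At 1: \Box \neg p is false, so \neg \Box \neg p is true.
Satisfying worlds: {0, 1, 2, 3, 5}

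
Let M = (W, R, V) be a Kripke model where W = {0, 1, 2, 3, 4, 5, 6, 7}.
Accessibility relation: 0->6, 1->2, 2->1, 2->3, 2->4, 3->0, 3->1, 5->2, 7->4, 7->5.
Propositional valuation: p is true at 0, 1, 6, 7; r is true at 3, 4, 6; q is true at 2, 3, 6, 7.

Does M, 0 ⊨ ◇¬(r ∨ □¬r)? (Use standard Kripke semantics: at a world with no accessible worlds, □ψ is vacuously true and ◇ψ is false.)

No

At 0: ◇¬(r ∨ □¬r) requires ¬(r ∨ □¬r) at some successor in {6}.
  At 6: ¬(r ∨ □¬r) is false.
So ◇¬(r ∨ □¬r) is false at 0.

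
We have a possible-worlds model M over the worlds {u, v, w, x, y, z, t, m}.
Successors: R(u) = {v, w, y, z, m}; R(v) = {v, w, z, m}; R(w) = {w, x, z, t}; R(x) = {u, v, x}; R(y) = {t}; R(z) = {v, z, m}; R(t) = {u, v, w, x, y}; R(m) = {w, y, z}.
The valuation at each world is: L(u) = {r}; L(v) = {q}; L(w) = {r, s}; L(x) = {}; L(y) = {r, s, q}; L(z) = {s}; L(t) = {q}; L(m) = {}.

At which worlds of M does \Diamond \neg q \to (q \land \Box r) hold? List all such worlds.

y

Let φ = \Diamond \neg q \to (q \land \Box r). Evaluate φ at each world:
  u (successors {v, w, y, z, m}): φ is false.
  v (successors {v, w, z, m}): φ is false.
  w (successors {w, x, z, t}): φ is false.
  x (successors {u, v, x}): φ is false.
  y (successors {t}): φ is true.
  z (successors {v, z, m}): φ is false.
  t (successors {u, v, w, x, y}): φ is false.
  m (successors {w, y, z}): φ is false.
For instance, at v:
  At v: \Diamond \neg q is true, q \land \Box r is false, so \Diamond \neg q \to (q \land \Box r) is false.
    At v: \Diamond \neg q requires \neg q at some successor in {v, w, z, m}.
      \neg q holds at w, so \Diamond \neg q is true at v.
    At v: q is true, \Box r is false, so q \land \Box r is false.
      At v: \Box r requires r at every successor {v, w, z, m}.
        r fails at v, so \Box r is false at v.
Satisfying worlds: {y}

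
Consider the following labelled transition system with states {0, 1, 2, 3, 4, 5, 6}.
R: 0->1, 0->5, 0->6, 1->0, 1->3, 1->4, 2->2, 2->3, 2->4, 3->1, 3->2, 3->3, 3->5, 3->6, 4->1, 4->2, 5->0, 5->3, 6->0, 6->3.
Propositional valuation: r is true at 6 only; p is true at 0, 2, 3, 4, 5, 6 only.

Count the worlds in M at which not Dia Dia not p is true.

Let φ = not Dia Dia not p. Evaluate φ at each world:
  0 (successors {1, 5, 6}): φ is true.
  1 (successors {0, 3, 4}): φ is false.
  2 (successors {2, 3, 4}): φ is false.
  3 (successors {1, 2, 3, 5, 6}): φ is false.
  4 (successors {1, 2}): φ is true.
  5 (successors {0, 3}): φ is false.
  6 (successors {0, 3}): φ is false.
For instance, at 1:
  At 1: Dia Dia not p is true, so not Dia Dia not p is false.
    At 1: Dia Dia not p requires Dia not p at some successor in {0, 3, 4}.
      Dia not p holds at 0, so Dia Dia not p is true at 1.
Satisfying worlds: {0, 4}

2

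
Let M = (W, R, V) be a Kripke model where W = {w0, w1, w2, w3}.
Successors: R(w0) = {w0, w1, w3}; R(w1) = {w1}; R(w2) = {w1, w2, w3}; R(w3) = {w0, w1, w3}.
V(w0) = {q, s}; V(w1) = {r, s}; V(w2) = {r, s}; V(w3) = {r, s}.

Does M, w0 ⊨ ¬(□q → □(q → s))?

At w0: □q → □(q → s) is true, so ¬(□q → □(q → s)) is false.
  At w0: □q is false, □(q → s) is true, so □q → □(q → s) is true.
    At w0: □q requires q at every successor {w0, w1, w3}.
      q fails at w1, so □q is false at w0.
    At w0: □(q → s) requires q → s at every successor {w0, w1, w3}.
      At w0: q → s is true.
      At w1: q → s is true.
      At w3: q → s is true.
    So □(q → s) is true at w0.

No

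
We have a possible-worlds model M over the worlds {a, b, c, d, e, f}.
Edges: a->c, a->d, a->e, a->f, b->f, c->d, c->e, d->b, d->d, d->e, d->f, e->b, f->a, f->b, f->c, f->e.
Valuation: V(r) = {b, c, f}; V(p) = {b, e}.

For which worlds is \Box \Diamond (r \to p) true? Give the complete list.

Let φ = \Box \Diamond (r \to p). Evaluate φ at each world:
  a (successors {c, d, e, f}): φ is true.
  b (successors {f}): φ is true.
  c (successors {d, e}): φ is true.
  d (successors {b, d, e, f}): φ is false.
  e (successors {b}): φ is false.
  f (successors {a, b, c, e}): φ is false.
For instance, at e:
  At e: \Box \Diamond (r \to p) requires \Diamond (r \to p) at every successor {b}.
    \Diamond (r \to p) fails at b, so \Box \Diamond (r \to p) is false at e.
      At b: \Diamond (r \to p) requires r \to p at some successor in {f}.
        At f: r \to p is false.
      So \Diamond (r \to p) is false at b.
Satisfying worlds: {a, b, c}

a, b, c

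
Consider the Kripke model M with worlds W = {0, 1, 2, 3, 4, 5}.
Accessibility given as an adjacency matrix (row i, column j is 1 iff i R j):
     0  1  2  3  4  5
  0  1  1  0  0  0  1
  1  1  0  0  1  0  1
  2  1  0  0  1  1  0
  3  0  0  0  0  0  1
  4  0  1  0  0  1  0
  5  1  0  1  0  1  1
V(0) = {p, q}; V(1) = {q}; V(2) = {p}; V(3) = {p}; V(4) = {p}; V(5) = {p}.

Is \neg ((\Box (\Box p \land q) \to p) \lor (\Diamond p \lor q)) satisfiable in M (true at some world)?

No

Let φ = \neg ((\Box (\Box p \land q) \to p) \lor (\Diamond p \lor q)). Evaluate φ at each world:
  0 (successors {0, 1, 5}): φ is false.
  1 (successors {0, 3, 5}): φ is false.
  2 (successors {0, 3, 4}): φ is false.
  3 (successors {5}): φ is false.
  4 (successors {1, 4}): φ is false.
  5 (successors {0, 2, 4, 5}): φ is false.
For instance, at 1:
  At 1: (\Box (\Box p \land q) \to p) \lor (\Diamond p \lor q) is true, so \neg ((\Box (\Box p \land q) \to p) \lor (\Diamond p \lor q)) is false.
    At 1: \Box (\Box p \land q) \to p is true, \Diamond p \lor q is true, so (\Box (\Box p \land q) \to p) \lor (\Diamond p \lor q) is true.
      At 1: \Box (\Box p \land q) is false, p is false, so \Box (\Box p \land q) \to p is true.
      At 1: \Diamond p is true, q is true, so \Diamond p \lor q is true.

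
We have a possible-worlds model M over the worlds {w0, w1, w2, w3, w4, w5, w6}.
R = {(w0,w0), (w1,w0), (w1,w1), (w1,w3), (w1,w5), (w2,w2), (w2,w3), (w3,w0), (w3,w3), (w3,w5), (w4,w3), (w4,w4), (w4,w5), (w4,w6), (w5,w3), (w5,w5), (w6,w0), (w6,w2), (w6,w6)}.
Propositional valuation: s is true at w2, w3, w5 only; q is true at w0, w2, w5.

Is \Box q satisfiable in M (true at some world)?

Yes

Let φ = \Box q. Evaluate φ at each world:
  w0 (successors {w0}): φ is true.
  w1 (successors {w0, w1, w3, w5}): φ is false.
  w2 (successors {w2, w3}): φ is false.
  w3 (successors {w0, w3, w5}): φ is false.
  w4 (successors {w3, w4, w5, w6}): φ is false.
  w5 (successors {w3, w5}): φ is false.
  w6 (successors {w0, w2, w6}): φ is false.
Detail at w0 (witness):
  At w0: \Box q requires q at every successor {w0}.
    At w0: q is true.
  So \Box q is true at w0.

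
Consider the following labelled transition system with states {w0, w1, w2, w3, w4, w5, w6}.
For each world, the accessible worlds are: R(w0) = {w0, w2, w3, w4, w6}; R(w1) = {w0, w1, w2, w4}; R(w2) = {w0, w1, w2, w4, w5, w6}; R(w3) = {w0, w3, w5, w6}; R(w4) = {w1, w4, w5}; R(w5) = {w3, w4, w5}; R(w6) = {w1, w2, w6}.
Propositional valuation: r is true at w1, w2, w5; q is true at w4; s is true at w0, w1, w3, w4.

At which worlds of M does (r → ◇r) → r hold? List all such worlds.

Recall that ◇ψ holds at a world iff ψ holds at some accessible world.
Let φ = (r → ◇r) → r. Evaluate φ at each world:
  w0 (successors {w0, w2, w3, w4, w6}): φ is false.
  w1 (successors {w0, w1, w2, w4}): φ is true.
  w2 (successors {w0, w1, w2, w4, w5, w6}): φ is true.
  w3 (successors {w0, w3, w5, w6}): φ is false.
  w4 (successors {w1, w4, w5}): φ is false.
  w5 (successors {w3, w4, w5}): φ is true.
  w6 (successors {w1, w2, w6}): φ is false.
For instance, at w0:
  At w0: r → ◇r is true, r is false, so (r → ◇r) → r is false.
    At w0: r is false, ◇r is true, so r → ◇r is true.
      At w0: ◇r requires r at some successor in {w0, w2, w3, w4, w6}.
        r holds at w2, so ◇r is true at w0.
Satisfying worlds: {w1, w2, w5}

w1, w2, w5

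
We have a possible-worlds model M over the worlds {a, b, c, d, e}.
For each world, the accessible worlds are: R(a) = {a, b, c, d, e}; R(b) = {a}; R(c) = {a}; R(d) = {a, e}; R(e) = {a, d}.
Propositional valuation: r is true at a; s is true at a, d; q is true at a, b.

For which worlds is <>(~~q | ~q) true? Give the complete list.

a, b, c, d, e

Let φ = <>(~~q | ~q). Evaluate φ at each world:
  a (successors {a, b, c, d, e}): φ is true.
  b (successors {a}): φ is true.
  c (successors {a}): φ is true.
  d (successors {a, e}): φ is true.
  e (successors {a, d}): φ is true.
For instance, at e:
  At e: <>(~~q | ~q) requires ~~q | ~q at some successor in {a, d}.
    ~~q | ~q holds at a, so <>(~~q | ~q) is true at e.
Satisfying worlds: {a, b, c, d, e}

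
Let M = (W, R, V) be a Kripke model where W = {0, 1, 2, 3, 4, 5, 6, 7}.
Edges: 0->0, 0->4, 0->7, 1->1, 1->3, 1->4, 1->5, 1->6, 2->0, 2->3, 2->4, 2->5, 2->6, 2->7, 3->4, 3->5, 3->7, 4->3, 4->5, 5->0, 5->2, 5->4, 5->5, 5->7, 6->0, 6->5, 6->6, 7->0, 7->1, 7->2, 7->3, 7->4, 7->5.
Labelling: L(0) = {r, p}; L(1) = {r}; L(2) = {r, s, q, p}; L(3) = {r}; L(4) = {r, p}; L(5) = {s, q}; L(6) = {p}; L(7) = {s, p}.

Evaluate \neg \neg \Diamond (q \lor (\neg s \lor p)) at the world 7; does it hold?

Yes

At 7: \neg \Diamond (q \lor (\neg s \lor p)) is false, so \neg \neg \Diamond (q \lor (\neg s \lor p)) is true.
  At 7: \Diamond (q \lor (\neg s \lor p)) is true, so \neg \Diamond (q \lor (\neg s \lor p)) is false.
    At 7: \Diamond (q \lor (\neg s \lor p)) requires q \lor (\neg s \lor p) at some successor in {0, 1, 2, 3, 4, 5}.
      q \lor (\neg s \lor p) holds at 0, so \Diamond (q \lor (\neg s \lor p)) is true at 7.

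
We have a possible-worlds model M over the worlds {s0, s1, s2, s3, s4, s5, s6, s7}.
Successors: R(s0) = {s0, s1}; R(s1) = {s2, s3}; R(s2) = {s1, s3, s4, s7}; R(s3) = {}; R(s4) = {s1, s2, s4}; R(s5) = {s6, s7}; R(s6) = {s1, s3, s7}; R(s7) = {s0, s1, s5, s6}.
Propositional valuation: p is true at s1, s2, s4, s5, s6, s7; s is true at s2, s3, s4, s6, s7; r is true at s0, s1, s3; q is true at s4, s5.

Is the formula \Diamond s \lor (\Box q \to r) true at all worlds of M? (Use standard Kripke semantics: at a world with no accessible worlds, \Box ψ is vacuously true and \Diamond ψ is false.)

Yes

Let φ = \Diamond s \lor (\Box q \to r). Evaluate φ at each world:
  s0 (successors {s0, s1}): φ is true.
  s1 (successors {s2, s3}): φ is true.
  s2 (successors {s1, s3, s4, s7}): φ is true.
  s3 (successors ∅): φ is true.
  s4 (successors {s1, s2, s4}): φ is true.
  s5 (successors {s6, s7}): φ is true.
  s6 (successors {s1, s3, s7}): φ is true.
  s7 (successors {s0, s1, s5, s6}): φ is true.
For instance, at s0:
  At s0: \Diamond s is false, \Box q \to r is true, so \Diamond s \lor (\Box q \to r) is true.
    At s0: \Diamond s requires s at some successor in {s0, s1}.
      At s0: s is false.
      At s1: s is false.
    So \Diamond s is false at s0.
    At s0: \Box q is false, r is true, so \Box q \to r is true.
      At s0: \Box q requires q at every successor {s0, s1}.
        q fails at s0, so \Box q is false at s0.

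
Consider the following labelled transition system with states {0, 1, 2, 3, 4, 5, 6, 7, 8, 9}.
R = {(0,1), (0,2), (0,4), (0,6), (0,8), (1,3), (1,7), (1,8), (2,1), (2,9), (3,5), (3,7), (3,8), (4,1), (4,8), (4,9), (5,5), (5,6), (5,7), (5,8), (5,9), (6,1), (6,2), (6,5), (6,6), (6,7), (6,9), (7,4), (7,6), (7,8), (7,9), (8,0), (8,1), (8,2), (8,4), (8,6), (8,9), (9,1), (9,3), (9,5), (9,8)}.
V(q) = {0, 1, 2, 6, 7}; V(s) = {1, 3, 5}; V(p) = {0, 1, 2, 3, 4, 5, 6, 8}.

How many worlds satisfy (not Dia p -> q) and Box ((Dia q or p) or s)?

10

Let φ = (not Dia p -> q) and Box ((Dia q or p) or s). Evaluate φ at each world:
  0 (successors {1, 2, 4, 6, 8}): φ is true.
  1 (successors {3, 7, 8}): φ is true.
  2 (successors {1, 9}): φ is true.
  3 (successors {5, 7, 8}): φ is true.
  4 (successors {1, 8, 9}): φ is true.
  5 (successors {5, 6, 7, 8, 9}): φ is true.
  6 (successors {1, 2, 5, 6, 7, 9}): φ is true.
  7 (successors {4, 6, 8, 9}): φ is true.
  8 (successors {0, 1, 2, 4, 6, 9}): φ is true.
  9 (successors {1, 3, 5, 8}): φ is true.
For instance, at 3:
  At 3: not Dia p -> q is true, Box ((Dia q or p) or s) is true, so (not Dia p -> q) and Box ((Dia q or p) or s) is true.
    At 3: not Dia p is false, q is false, so not Dia p -> q is true.
      At 3: Dia p is true, so not Dia p is false.
    At 3: Box ((Dia q or p) or s) requires (Dia q or p) or s at every successor {5, 7, 8}.
      At 5: (Dia q or p) or s is true.
      At 7: (Dia q or p) or s is true.
      At 8: (Dia q or p) or s is true.
    So Box ((Dia q or p) or s) is true at 3.
Satisfying worlds: {0, 1, 2, 3, 4, 5, 6, 7, 8, 9}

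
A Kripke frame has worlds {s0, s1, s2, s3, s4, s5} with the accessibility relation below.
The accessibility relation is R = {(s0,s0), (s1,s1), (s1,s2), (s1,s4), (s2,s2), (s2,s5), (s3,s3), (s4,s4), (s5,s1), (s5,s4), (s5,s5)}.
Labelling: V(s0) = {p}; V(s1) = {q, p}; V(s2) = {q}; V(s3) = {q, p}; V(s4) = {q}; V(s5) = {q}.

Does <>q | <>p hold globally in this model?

Let φ = <>q | <>p. Evaluate φ at each world:
  s0 (successors {s0}): φ is true.
  s1 (successors {s1, s2, s4}): φ is true.
  s2 (successors {s2, s5}): φ is true.
  s3 (successors {s3}): φ is true.
  s4 (successors {s4}): φ is true.
  s5 (successors {s1, s4, s5}): φ is true.
For instance, at s2:
  At s2: <>q is true, <>p is false, so <>q | <>p is true.
    At s2: <>q requires q at some successor in {s2, s5}.
      q holds at s2, so <>q is true at s2.
    At s2: <>p requires p at some successor in {s2, s5}.
      At s2: p is false.
      At s5: p is false.
    So <>p is false at s2.

Yes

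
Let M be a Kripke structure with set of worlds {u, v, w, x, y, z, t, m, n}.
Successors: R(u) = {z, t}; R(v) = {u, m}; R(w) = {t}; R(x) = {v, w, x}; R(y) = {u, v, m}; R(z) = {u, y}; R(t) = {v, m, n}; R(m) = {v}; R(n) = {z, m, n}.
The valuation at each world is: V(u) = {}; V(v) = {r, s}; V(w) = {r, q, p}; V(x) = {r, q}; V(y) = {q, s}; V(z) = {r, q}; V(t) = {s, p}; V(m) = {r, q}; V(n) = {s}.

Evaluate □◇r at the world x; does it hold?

At x: □◇r requires ◇r at every successor {v, w, x}.
  ◇r fails at w, so □◇r is false at x.
    At w: ◇r requires r at some successor in {t}.
      At t: r is false.
    So ◇r is false at w.

No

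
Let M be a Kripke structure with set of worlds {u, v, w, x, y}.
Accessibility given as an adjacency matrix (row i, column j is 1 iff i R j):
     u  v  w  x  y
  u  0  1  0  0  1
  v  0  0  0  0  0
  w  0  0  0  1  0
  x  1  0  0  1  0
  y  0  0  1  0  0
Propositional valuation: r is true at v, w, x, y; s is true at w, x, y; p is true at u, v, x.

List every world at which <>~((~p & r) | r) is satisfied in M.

x

Let φ = <>~((~p & r) | r). Evaluate φ at each world:
  u (successors {v, y}): φ is false.
  v (successors ∅): φ is false.
  w (successors {x}): φ is false.
  x (successors {u, x}): φ is true.
  y (successors {w}): φ is false.
For instance, at w:
  At w: <>~((~p & r) | r) requires ~((~p & r) | r) at some successor in {x}.
    At x: ~((~p & r) | r) is false.
  So <>~((~p & r) | r) is false at w.
Satisfying worlds: {x}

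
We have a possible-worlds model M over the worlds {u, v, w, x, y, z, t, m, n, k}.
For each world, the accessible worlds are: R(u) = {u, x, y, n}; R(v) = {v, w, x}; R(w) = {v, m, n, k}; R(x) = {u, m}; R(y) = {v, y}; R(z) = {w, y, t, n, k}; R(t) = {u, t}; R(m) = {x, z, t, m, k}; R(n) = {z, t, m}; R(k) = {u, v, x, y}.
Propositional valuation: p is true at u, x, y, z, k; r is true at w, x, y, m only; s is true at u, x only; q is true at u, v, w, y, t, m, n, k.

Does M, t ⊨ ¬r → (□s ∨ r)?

No

At t: ¬r is true, □s ∨ r is false, so ¬r → (□s ∨ r) is false.
  At t: □s is false, r is false, so □s ∨ r is false.
    At t: □s requires s at every successor {u, t}.
      s fails at t, so □s is false at t.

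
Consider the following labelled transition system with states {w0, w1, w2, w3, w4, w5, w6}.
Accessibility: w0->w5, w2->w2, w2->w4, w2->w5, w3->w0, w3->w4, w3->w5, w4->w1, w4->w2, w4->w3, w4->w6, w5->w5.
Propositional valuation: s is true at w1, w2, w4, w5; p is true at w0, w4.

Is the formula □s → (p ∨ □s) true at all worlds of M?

Let φ = □s → (p ∨ □s). Evaluate φ at each world:
  w0 (successors {w5}): φ is true.
  w1 (successors ∅): φ is true.
  w2 (successors {w2, w4, w5}): φ is true.
  w3 (successors {w0, w4, w5}): φ is true.
  w4 (successors {w1, w2, w3, w6}): φ is true.
  w5 (successors {w5}): φ is true.
  w6 (successors ∅): φ is true.
For instance, at w2:
  At w2: □s is true, p ∨ □s is true, so □s → (p ∨ □s) is true.
    At w2: □s requires s at every successor {w2, w4, w5}.
      At w2: s is true.
      At w4: s is true.
      At w5: s is true.
    So □s is true at w2.
    At w2: p is false, □s is true, so p ∨ □s is true.
      At w2: □s requires s at every successor {w2, w4, w5}.
        At w2: s is true.
        At w4: s is true.
        At w5: s is true.
      So □s is true at w2.

Yes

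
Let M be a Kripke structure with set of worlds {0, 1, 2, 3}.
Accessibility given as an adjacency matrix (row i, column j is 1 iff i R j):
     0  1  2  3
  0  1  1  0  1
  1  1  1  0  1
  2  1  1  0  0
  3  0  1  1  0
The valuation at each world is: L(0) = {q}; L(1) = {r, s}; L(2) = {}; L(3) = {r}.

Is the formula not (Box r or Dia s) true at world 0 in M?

At 0: Box r or Dia s is true, so not (Box r or Dia s) is false.
  At 0: Box r is false, Dia s is true, so Box r or Dia s is true.
    At 0: Box r requires r at every successor {0, 1, 3}.
      r fails at 0, so Box r is false at 0.
    At 0: Dia s requires s at some successor in {0, 1, 3}.
      s holds at 1, so Dia s is true at 0.

No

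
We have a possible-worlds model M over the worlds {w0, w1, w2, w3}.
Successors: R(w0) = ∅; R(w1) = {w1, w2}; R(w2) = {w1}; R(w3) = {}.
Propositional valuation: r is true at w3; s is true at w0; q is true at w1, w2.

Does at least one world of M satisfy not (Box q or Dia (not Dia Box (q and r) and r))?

No

Let φ = not (Box q or Dia (not Dia Box (q and r) and r)). Evaluate φ at each world:
  w0 (successors ∅): φ is false.
  w1 (successors {w1, w2}): φ is false.
  w2 (successors {w1}): φ is false.
  w3 (successors ∅): φ is false.
For instance, at w1:
  At w1: Box q or Dia (not Dia Box (q and r) and r) is true, so not (Box q or Dia (not Dia Box (q and r) and r)) is false.
    At w1: Box q is true, Dia (not Dia Box (q and r) and r) is false, so Box q or Dia (not Dia Box (q and r) and r) is true.
      At w1: Box q requires q at every successor {w1, w2}.
        At w1: q is true.
        At w2: q is true.
      So Box q is true at w1.
      At w1: Dia (not Dia Box (q and r) and r) requires not Dia Box (q and r) and r at some successor in {w1, w2}.
        At w1: not Dia Box (q and r) and r is false.
        At w2: not Dia Box (q and r) and r is false.
      So Dia (not Dia Box (q and r) and r) is false at w1.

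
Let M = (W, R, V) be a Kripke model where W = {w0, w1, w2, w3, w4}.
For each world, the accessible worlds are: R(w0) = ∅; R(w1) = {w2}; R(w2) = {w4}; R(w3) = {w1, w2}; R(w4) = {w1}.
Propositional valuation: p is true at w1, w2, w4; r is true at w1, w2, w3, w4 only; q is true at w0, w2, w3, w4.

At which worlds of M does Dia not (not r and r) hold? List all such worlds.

Let φ = Dia not (not r and r). Evaluate φ at each world:
  w0 (successors ∅): φ is false.
  w1 (successors {w2}): φ is true.
  w2 (successors {w4}): φ is true.
  w3 (successors {w1, w2}): φ is true.
  w4 (successors {w1}): φ is true.
For instance, at w1:
  At w1: Dia not (not r and r) requires not (not r and r) at some successor in {w2}.
    not (not r and r) holds at w2, so Dia not (not r and r) is true at w1.
Satisfying worlds: {w1, w2, w3, w4}

w1, w2, w3, w4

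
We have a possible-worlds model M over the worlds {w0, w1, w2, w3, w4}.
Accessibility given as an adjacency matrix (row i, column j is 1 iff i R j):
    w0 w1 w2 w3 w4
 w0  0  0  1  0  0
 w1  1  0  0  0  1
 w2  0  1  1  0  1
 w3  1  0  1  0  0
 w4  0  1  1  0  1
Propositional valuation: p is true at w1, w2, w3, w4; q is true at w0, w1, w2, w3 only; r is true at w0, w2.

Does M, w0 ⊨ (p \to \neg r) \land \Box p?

At w0: p \to \neg r is true, \Box p is true, so (p \to \neg r) \land \Box p is true.
  At w0: \Box p requires p at every successor {w2}.
    At w2: p is true.
  So \Box p is true at w0.

Yes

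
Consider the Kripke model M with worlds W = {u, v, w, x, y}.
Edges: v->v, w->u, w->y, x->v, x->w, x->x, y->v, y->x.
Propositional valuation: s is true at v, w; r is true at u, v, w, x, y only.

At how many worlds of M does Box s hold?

Let φ = Box s. Evaluate φ at each world:
  u (successors ∅): φ is true.
  v (successors {v}): φ is true.
  w (successors {u, y}): φ is false.
  x (successors {v, w, x}): φ is false.
  y (successors {v, x}): φ is false.
For instance, at v:
  At v: Box s requires s at every successor {v}.
    At v: s is true.
  So Box s is true at v.
Satisfying worlds: {u, v}

2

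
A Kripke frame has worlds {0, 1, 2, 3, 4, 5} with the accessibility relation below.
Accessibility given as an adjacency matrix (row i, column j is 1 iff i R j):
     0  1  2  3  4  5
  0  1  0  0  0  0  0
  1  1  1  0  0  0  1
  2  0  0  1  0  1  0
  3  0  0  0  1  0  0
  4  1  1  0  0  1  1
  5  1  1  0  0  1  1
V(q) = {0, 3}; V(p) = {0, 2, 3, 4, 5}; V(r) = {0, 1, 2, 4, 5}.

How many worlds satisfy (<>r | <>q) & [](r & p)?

2

Recall that []ψ holds at a world iff ψ holds at every accessible world, and <>ψ holds iff ψ holds at some accessible world.
Let φ = (<>r | <>q) & [](r & p). Evaluate φ at each world:
  0 (successors {0}): φ is true.
  1 (successors {0, 1, 5}): φ is false.
  2 (successors {2, 4}): φ is true.
  3 (successors {3}): φ is false.
  4 (successors {0, 1, 4, 5}): φ is false.
  5 (successors {0, 1, 4, 5}): φ is false.
For instance, at 2:
  At 2: <>r | <>q is true, [](r & p) is true, so (<>r | <>q) & [](r & p) is true.
    At 2: <>r is true, <>q is false, so <>r | <>q is true.
      At 2: <>r requires r at some successor in {2, 4}.
        r holds at 2, so <>r is true at 2.
      At 2: <>q requires q at some successor in {2, 4}.
        At 2: q is false.
        At 4: q is false.
      So <>q is false at 2.
    At 2: [](r & p) requires r & p at every successor {2, 4}.
      At 2: r & p is true.
      At 4: r & p is true.
    So [](r & p) is true at 2.
Satisfying worlds: {0, 2}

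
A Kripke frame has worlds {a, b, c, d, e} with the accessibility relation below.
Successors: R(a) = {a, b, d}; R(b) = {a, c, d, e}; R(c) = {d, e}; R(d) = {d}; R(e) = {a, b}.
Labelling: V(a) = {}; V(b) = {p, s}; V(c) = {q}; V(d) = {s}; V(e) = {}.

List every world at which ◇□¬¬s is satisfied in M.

a, b, c, d

Let φ = ◇□¬¬s. Evaluate φ at each world:
  a (successors {a, b, d}): φ is true.
  b (successors {a, c, d, e}): φ is true.
  c (successors {d, e}): φ is true.
  d (successors {d}): φ is true.
  e (successors {a, b}): φ is false.
For instance, at c:
  At c: ◇□¬¬s requires □¬¬s at some successor in {d, e}.
    □¬¬s holds at d, so ◇□¬¬s is true at c.
      At d: □¬¬s requires ¬¬s at every successor {d}.
        At d: ¬¬s is true.
      So □¬¬s is true at d.
Satisfying worlds: {a, b, c, d}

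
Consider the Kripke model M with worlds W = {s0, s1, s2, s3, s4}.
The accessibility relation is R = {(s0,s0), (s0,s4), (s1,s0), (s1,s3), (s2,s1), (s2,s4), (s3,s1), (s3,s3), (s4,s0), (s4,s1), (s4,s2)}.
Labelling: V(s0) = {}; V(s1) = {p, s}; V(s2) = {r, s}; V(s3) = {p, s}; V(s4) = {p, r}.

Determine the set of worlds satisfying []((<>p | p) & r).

none

Let φ = []((<>p | p) & r). Evaluate φ at each world:
  s0 (successors {s0, s4}): φ is false.
  s1 (successors {s0, s3}): φ is false.
  s2 (successors {s1, s4}): φ is false.
  s3 (successors {s1, s3}): φ is false.
  s4 (successors {s0, s1, s2}): φ is false.
For instance, at s1:
  At s1: []((<>p | p) & r) requires (<>p | p) & r at every successor {s0, s3}.
    (<>p | p) & r fails at s0, so []((<>p | p) & r) is false at s1.
      At s0: <>p | p is true, r is false, so (<>p | p) & r is false.
Satisfying worlds: none.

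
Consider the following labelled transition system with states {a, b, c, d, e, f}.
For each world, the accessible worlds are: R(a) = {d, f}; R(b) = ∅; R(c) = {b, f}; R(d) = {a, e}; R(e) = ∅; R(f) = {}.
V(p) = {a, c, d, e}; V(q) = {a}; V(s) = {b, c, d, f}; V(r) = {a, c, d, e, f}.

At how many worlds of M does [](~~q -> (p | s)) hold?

Let φ = [](~~q -> (p | s)). Evaluate φ at each world:
  a (successors {d, f}): φ is true.
  b (successors ∅): φ is true.
  c (successors {b, f}): φ is true.
  d (successors {a, e}): φ is true.
  e (successors ∅): φ is true.
  f (successors ∅): φ is true.
For instance, at d:
  At d: [](~~q -> (p | s)) requires ~~q -> (p | s) at every successor {a, e}.
    At a: ~~q -> (p | s) is true.
    At e: ~~q -> (p | s) is true.
  So [](~~q -> (p | s)) is true at d.
Satisfying worlds: {a, b, c, d, e, f}

6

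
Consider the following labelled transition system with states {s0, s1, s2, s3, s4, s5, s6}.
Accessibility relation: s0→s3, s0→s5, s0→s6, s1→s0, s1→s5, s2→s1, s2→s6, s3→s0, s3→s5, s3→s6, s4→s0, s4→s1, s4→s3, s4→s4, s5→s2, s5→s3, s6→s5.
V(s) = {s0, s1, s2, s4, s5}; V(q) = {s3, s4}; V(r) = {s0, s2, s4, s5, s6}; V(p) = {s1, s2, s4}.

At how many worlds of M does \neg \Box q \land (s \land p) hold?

Let φ = \neg \Box q \land (s \land p). Evaluate φ at each world:
  s0 (successors {s3, s5, s6}): φ is false.
  s1 (successors {s0, s5}): φ is true.
  s2 (successors {s1, s6}): φ is true.
  s3 (successors {s0, s5, s6}): φ is false.
  s4 (successors {s0, s1, s3, s4}): φ is true.
  s5 (successors {s2, s3}): φ is false.
  s6 (successors {s5}): φ is false.
For instance, at s6:
  At s6: \neg \Box q is true, s \land p is false, so \neg \Box q \land (s \land p) is false.
    At s6: \Box q is false, so \neg \Box q is true.
      At s6: \Box q requires q at every successor {s5}.
        q fails at s5, so \Box q is false at s6.
Satisfying worlds: {s1, s2, s4}

3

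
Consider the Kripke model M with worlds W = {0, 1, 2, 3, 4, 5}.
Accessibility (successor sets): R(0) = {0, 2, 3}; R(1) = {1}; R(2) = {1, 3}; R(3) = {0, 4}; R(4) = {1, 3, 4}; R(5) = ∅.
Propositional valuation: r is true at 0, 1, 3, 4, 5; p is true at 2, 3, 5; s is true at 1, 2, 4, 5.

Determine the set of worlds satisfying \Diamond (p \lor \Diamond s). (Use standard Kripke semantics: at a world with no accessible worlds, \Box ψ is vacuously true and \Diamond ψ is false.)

0, 1, 2, 3, 4

Let φ = \Diamond (p \lor \Diamond s). Evaluate φ at each world:
  0 (successors {0, 2, 3}): φ is true.
  1 (successors {1}): φ is true.
  2 (successors {1, 3}): φ is true.
  3 (successors {0, 4}): φ is true.
  4 (successors {1, 3, 4}): φ is true.
  5 (successors ∅): φ is false.
For instance, at 1:
  At 1: \Diamond (p \lor \Diamond s) requires p \lor \Diamond s at some successor in {1}.
    p \lor \Diamond s holds at 1, so \Diamond (p \lor \Diamond s) is true at 1.
      At 1: p is false, \Diamond s is true, so p \lor \Diamond s is true.
Satisfying worlds: {0, 1, 2, 3, 4}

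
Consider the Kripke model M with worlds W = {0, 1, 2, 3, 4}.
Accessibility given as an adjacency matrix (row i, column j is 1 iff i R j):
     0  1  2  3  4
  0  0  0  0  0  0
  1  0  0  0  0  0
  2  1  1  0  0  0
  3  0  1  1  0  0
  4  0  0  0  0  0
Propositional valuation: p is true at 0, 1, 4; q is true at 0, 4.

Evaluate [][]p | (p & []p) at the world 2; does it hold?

At 2: [][]p is true, p & []p is false, so [][]p | (p & []p) is true.
  At 2: [][]p requires []p at every successor {0, 1}.
      At 0: no accessible worlds, so []p holds vacuously.
      At 1: no accessible worlds, so []p holds vacuously.
  So [][]p is true at 2.
  At 2: p is false, []p is true, so p & []p is false.
    At 2: []p requires p at every successor {0, 1}.
      At 0: p is true.
      At 1: p is true.
    So []p is true at 2.

Yes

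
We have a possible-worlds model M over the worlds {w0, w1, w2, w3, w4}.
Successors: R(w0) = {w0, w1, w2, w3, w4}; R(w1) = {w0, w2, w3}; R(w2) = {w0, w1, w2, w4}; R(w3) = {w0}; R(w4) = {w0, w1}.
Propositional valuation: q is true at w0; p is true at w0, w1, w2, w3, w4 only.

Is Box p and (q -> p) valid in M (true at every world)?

Let φ = Box p and (q -> p). Evaluate φ at each world:
  w0 (successors {w0, w1, w2, w3, w4}): φ is true.
  w1 (successors {w0, w2, w3}): φ is true.
  w2 (successors {w0, w1, w2, w4}): φ is true.
  w3 (successors {w0}): φ is true.
  w4 (successors {w0, w1}): φ is true.
For instance, at w0:
  At w0: Box p is true, q -> p is true, so Box p and (q -> p) is true.
    At w0: Box p requires p at every successor {w0, w1, w2, w3, w4}.
      At w0: p is true.
      At w1: p is true.
      At w2: p is true.
      At w3: p is true.
      At w4: p is true.
    So Box p is true at w0.

Yes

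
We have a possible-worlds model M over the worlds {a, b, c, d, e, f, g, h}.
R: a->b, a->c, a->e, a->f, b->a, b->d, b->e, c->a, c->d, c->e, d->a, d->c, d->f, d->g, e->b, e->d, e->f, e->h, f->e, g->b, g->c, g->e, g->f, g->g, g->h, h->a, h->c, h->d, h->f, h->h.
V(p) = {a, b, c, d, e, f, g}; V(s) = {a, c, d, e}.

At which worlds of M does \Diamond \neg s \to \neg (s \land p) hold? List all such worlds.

Let φ = \Diamond \neg s \to \neg (s \land p). Evaluate φ at each world:
  a (successors {b, c, e, f}): φ is false.
  b (successors {a, d, e}): φ is true.
  c (successors {a, d, e}): φ is true.
  d (successors {a, c, f, g}): φ is false.
  e (successors {b, d, f, h}): φ is false.
  f (successors {e}): φ is true.
  g (successors {b, c, e, f, g, h}): φ is true.
  h (successors {a, c, d, f, h}): φ is true.
For instance, at h:
  At h: \Diamond \neg s is true, \neg (s \land p) is true, so \Diamond \neg s \to \neg (s \land p) is true.
    At h: \Diamond \neg s requires \neg s at some successor in {a, c, d, f, h}.
      \neg s holds at f, so \Diamond \neg s is true at h.
Satisfying worlds: {b, c, f, g, h}

b, c, f, g, h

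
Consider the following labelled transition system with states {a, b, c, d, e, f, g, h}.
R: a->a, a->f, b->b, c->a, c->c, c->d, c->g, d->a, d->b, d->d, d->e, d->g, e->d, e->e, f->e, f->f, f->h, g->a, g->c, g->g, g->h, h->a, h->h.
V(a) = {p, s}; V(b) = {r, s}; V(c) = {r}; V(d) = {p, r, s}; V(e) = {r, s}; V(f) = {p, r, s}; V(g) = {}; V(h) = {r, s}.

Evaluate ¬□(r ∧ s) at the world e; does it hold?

At e: □(r ∧ s) is true, so ¬□(r ∧ s) is false.
  At e: □(r ∧ s) requires r ∧ s at every successor {d, e}.
    At d: r ∧ s is true.
    At e: r ∧ s is true.
  So □(r ∧ s) is true at e.

No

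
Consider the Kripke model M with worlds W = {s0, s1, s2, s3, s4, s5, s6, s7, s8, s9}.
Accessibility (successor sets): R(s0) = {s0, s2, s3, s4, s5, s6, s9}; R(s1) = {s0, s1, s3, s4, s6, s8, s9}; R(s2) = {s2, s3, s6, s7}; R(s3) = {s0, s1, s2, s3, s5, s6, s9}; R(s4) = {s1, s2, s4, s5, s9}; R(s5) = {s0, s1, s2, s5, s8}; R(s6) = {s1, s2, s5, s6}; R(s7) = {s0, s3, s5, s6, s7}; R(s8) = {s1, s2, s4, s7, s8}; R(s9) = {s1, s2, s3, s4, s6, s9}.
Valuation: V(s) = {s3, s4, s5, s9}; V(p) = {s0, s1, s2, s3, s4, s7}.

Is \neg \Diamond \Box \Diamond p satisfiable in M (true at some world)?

No

Let φ = \neg \Diamond \Box \Diamond p. Evaluate φ at each world:
  s0 (successors {s0, s2, s3, s4, s5, s6, s9}): φ is false.
  s1 (successors {s0, s1, s3, s4, s6, s8, s9}): φ is false.
  s2 (successors {s2, s3, s6, s7}): φ is false.
  s3 (successors {s0, s1, s2, s3, s5, s6, s9}): φ is false.
  s4 (successors {s1, s2, s4, s5, s9}): φ is false.
  s5 (successors {s0, s1, s2, s5, s8}): φ is false.
  s6 (successors {s1, s2, s5, s6}): φ is false.
  s7 (successors {s0, s3, s5, s6, s7}): φ is false.
  s8 (successors {s1, s2, s4, s7, s8}): φ is false.
  s9 (successors {s1, s2, s3, s4, s6, s9}): φ is false.
For instance, at s0:
  At s0: \Diamond \Box \Diamond p is true, so \neg \Diamond \Box \Diamond p is false.
    At s0: \Diamond \Box \Diamond p requires \Box \Diamond p at some successor in {s0, s2, s3, s4, s5, s6, s9}.
      \Box \Diamond p holds at s0, so \Diamond \Box \Diamond p is true at s0.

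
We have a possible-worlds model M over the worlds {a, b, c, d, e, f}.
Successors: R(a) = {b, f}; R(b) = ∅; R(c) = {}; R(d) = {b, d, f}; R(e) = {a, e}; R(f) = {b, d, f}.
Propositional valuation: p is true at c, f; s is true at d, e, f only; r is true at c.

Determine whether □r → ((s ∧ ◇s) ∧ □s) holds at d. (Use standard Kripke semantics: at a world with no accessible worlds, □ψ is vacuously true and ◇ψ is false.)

At d: □r is false, (s ∧ ◇s) ∧ □s is false, so □r → ((s ∧ ◇s) ∧ □s) is true.
  At d: □r requires r at every successor {b, d, f}.
    r fails at b, so □r is false at d.
  At d: s ∧ ◇s is true, □s is false, so (s ∧ ◇s) ∧ □s is false.
    At d: s is true, ◇s is true, so s ∧ ◇s is true.
      At d: ◇s requires s at some successor in {b, d, f}.
        s holds at d, so ◇s is true at d.
    At d: □s requires s at every successor {b, d, f}.
      s fails at b, so □s is false at d.

Yes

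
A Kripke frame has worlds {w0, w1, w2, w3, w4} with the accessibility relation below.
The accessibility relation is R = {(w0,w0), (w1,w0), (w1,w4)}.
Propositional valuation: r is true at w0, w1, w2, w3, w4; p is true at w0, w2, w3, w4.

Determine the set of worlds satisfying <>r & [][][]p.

w0, w1

Let φ = <>r & [][][]p. Evaluate φ at each world:
  w0 (successors {w0}): φ is true.
  w1 (successors {w0, w4}): φ is true.
  w2 (successors ∅): φ is false.
  w3 (successors ∅): φ is false.
  w4 (successors ∅): φ is false.
For instance, at w0:
  At w0: <>r is true, [][][]p is true, so <>r & [][][]p is true.
    At w0: <>r requires r at some successor in {w0}.
      r holds at w0, so <>r is true at w0.
    At w0: [][][]p requires [][]p at every successor {w0}.
      At w0: [][]p is true.
    So [][][]p is true at w0.
Satisfying worlds: {w0, w1}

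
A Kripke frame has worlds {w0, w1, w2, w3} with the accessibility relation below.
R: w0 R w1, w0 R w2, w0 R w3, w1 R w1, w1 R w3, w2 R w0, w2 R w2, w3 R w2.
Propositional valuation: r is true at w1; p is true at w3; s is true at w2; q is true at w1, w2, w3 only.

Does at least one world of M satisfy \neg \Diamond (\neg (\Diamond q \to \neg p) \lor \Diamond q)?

No

Let φ = \neg \Diamond (\neg (\Diamond q \to \neg p) \lor \Diamond q). Evaluate φ at each world:
  w0 (successors {w1, w2, w3}): φ is false.
  w1 (successors {w1, w3}): φ is false.
  w2 (successors {w0, w2}): φ is false.
  w3 (successors {w2}): φ is false.
For instance, at w0:
  At w0: \Diamond (\neg (\Diamond q \to \neg p) \lor \Diamond q) is true, so \neg \Diamond (\neg (\Diamond q \to \neg p) \lor \Diamond q) is false.
    At w0: \Diamond (\neg (\Diamond q \to \neg p) \lor \Diamond q) requires \neg (\Diamond q \to \neg p) \lor \Diamond q at some successor in {w1, w2, w3}.
      \neg (\Diamond q \to \neg p) \lor \Diamond q holds at w1, so \Diamond (\neg (\Diamond q \to \neg p) \lor \Diamond q) is true at w0.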